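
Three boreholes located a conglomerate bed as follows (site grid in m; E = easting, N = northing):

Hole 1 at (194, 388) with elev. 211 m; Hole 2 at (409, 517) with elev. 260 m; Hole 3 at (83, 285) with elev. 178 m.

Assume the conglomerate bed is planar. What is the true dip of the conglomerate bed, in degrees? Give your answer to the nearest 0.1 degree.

13.2°

Let the plane be z = a·E + b·N + c.
Hole 2−Hole 1: 215a + 129b = 49;  Hole 3−Hole 1: −111a − 103b = −33.
Solving gives a = 0.10095, b = 0.21160.
Gradient magnitude |∇z| = √(a² + b²) = √(0.01019 + 0.04478) = 0.23445.
True dip = arctan(0.23445) = 13.2°, dipping toward SSW (azimuth ≈ 206°).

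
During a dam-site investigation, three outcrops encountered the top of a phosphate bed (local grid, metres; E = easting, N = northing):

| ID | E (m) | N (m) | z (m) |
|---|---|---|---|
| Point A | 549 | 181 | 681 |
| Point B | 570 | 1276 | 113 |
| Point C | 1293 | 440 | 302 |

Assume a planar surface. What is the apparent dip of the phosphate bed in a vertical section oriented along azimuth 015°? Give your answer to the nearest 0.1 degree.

Two edge vectors: Point A→Point B = (21, 1095, -568), Point A→Point C = (744, 259, -379).
Normal n = (Point A→Point B) × (Point A→Point C) = (-267893, -414633, -809241).
So ∂z/∂E = −n_x/n_z = −0.33104 and ∂z/∂N = −n_y/n_z = −0.51237.
Unit vector along 015° is (sin 15°, cos 15°) = (0.2588, 0.9659).
Slope in that direction = a·(0.2588) + b·(0.9659) = −0.58059.
Apparent dip = arctan|0.58059| = 30.1° (true dip is 31.4°, so apparent ≤ true as expected).

30.1°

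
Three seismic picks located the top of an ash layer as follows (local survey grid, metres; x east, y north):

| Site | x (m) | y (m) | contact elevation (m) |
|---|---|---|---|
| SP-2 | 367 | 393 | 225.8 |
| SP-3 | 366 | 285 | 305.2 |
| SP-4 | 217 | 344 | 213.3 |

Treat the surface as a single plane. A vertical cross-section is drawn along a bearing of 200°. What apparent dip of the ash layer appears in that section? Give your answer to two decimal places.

30.23°

Let the plane be z = a·x + b·y + c.
SP-3−SP-2: −1a − 108b = 79.4;  SP-4−SP-2: −150a − 49b = −12.5.
Solving gives a = 0.32448, b = −0.73819.
Unit vector along 200° is (sin 200°, cos 200°) = (-0.3420, -0.9397).
Slope in that direction = a·(-0.3420) + b·(-0.9397) = 0.58269.
Apparent dip = arctan|0.58269| = 30.23° (true dip is 38.9°, so apparent ≤ true as expected).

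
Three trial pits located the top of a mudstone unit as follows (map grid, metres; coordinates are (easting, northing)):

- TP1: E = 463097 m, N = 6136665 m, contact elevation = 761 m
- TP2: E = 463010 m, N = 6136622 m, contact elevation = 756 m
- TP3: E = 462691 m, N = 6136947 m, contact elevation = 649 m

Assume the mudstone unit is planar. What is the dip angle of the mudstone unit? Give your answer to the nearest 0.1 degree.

13.3°

Two edge vectors: TP1→TP2 = (-87, -43, -5), TP1→TP3 = (-406, 282, -112).
Normal n = (TP1→TP2) × (TP1→TP3) = (6226, -7714, -41992).
So ∂z/∂E = −n_x/n_z = 0.14827 and ∂z/∂N = −n_y/n_z = −0.18370.
Gradient magnitude |∇z| = √(a² + b²) = √(0.02198 + 0.03375) = 0.23607.
True dip = arctan(0.23607) = 13.3°, dipping toward NW (azimuth ≈ 321°).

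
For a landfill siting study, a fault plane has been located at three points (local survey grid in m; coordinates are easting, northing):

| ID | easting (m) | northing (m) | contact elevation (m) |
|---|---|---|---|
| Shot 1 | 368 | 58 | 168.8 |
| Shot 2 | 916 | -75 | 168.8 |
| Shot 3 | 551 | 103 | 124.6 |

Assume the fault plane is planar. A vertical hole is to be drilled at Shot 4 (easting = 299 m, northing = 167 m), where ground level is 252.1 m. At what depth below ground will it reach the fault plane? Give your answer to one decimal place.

128.9 m

Two edge vectors: Shot 1→Shot 2 = (548, -133, 0), Shot 1→Shot 3 = (183, 45, -44.2).
Normal n = (Shot 1→Shot 2) × (Shot 1→Shot 3) = (5878.6, 24221.6, 48999).
So ∂z/∂easting = −n_x/n_z = −0.11997 and ∂z/∂northing = −n_y/n_z = −0.49433.
Intercept c from Shot 1: 168.8 + 44.15 + 28.67 = 241.62.
At (299, 167): z_contact = −35.87 − 82.55 + 241.62 = 123.20 m.
Depth below ground = 252.1 − 123.20 = 128.9 m.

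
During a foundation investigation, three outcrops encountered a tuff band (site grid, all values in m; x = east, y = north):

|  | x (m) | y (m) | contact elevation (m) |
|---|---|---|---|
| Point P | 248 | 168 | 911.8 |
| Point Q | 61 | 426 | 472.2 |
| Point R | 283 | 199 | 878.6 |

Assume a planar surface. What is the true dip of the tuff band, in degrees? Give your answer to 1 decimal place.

Two edge vectors: Point P→Point Q = (-187, 258, -439.6), Point P→Point R = (35, 31, -33.2).
Normal n = (Point P→Point Q) × (Point P→Point R) = (5062, -21594.4, -14827).
So ∂z/∂x = −n_x/n_z = 0.34140 and ∂z/∂y = −n_y/n_z = −1.45642.
Gradient magnitude |∇z| = √(a² + b²) = √(0.11656 + 2.12117) = 1.49590.
True dip = arctan(1.49590) = 56.2°, dipping toward NNW (azimuth ≈ 347°).

56.2°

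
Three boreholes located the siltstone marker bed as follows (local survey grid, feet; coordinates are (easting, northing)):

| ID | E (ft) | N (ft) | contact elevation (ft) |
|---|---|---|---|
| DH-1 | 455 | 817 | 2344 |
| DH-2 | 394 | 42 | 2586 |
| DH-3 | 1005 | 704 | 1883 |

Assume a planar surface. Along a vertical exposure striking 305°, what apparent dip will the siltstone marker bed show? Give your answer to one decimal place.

Let the plane be z = a·E + b·N + c.
DH-2−DH-1: −61a − 775b = 242;  DH-3−DH-1: 550a − 113b = −461.
Solving gives a = −0.88798, b = −0.24237.
Unit vector along 305° is (sin 305°, cos 305°) = (-0.8192, 0.5736).
Slope in that direction = a·(-0.8192) + b·(0.5736) = 0.58837.
Apparent dip = arctan|0.58837| = 30.5° (true dip is 42.6°, so apparent ≤ true as expected).

30.5°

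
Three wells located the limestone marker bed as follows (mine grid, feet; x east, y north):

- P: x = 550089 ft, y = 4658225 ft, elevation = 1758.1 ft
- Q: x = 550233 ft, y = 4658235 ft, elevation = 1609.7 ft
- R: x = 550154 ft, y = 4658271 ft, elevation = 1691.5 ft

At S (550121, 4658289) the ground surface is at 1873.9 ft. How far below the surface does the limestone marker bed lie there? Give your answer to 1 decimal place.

148.2 ft

Two edge vectors: P→Q = (144, 10, -148.4), P→R = (65, 46, -66.6).
Normal n = (P→Q) × (P→R) = (6160.4, -55.6, 5974).
So ∂z/∂x = −n_x/n_z = −1.031201875 and ∂z/∂y = −n_y/n_z = 0.009306997.
Intercept c from P: 1758.1 + 567252.81 − 43354.09 = 525656.82.
At (550121, 4658289): z_contact = −567285.81 + 43354.68 + 525656.82 = 1725.70 ft.
Depth below ground = 1873.9 − 1725.70 = 148.2 ft.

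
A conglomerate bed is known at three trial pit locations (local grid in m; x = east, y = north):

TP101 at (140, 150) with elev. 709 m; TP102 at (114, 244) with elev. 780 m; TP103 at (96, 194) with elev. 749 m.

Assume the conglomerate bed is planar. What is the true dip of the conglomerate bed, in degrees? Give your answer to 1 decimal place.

Two edge vectors: TP101→TP102 = (-26, 94, 71), TP101→TP103 = (-44, 44, 40).
Normal n = (TP101→TP102) × (TP101→TP103) = (636, -2084, 2992).
So ∂z/∂x = −n_x/n_z = −0.21257 and ∂z/∂y = −n_y/n_z = 0.69652.
Gradient magnitude |∇z| = √(a² + b²) = √(0.04518 + 0.48515) = 0.72824.
True dip = arctan(0.72824) = 36.1°, dipping toward SSE (azimuth ≈ 163°).

36.1°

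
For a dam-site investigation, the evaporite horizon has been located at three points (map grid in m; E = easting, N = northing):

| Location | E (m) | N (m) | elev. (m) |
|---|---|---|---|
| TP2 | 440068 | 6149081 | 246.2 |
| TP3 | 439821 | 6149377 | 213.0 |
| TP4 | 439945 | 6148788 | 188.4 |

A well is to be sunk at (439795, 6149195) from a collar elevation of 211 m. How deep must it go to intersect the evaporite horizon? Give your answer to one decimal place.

Let the plane be z = a·E + b·N + c.
TP3−TP2: −247a + 296b = −33.2;  TP4−TP2: −123a − 293b = −57.8.
Solving gives a = 0.246705706, b = 0.093703748.
Then c = 246.2 − a·440068 − b·6149081 = −684513.02.
At (439795, 6149195): z_contact = 108499.94 + 576202.62 − 684513.02 = 189.53 m.
Depth below ground = 211 − 189.53 = 21.5 m.

21.5 m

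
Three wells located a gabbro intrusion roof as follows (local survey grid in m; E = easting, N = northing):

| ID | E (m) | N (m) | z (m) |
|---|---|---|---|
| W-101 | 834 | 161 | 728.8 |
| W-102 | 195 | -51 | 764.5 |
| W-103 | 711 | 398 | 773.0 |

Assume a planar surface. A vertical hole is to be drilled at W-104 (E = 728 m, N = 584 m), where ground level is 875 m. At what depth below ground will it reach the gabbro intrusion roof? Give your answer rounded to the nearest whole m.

79 m

Let the plane be z = a·E + b·N + c.
W-102−W-101: −639a − 212b = 35.7;  W-103−W-101: −123a + 237b = 44.2.
Solving gives a = −0.10045, b = 0.13437.
Then c = 728.8 − a·834 − b·161 = 790.94.
At (728, 584): z_contact = −73.1 + 78.5 + 790.94 = 796.3 m.
Depth below ground = 875 − 796.3 = 79 m.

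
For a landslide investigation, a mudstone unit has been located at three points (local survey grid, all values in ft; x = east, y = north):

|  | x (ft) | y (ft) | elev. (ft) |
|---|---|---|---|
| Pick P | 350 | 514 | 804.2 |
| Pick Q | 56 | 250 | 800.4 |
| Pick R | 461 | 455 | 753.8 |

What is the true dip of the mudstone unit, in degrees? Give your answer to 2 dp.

23.29°

Two edge vectors: Pick P→Pick Q = (-294, -264, -3.8), Pick P→Pick R = (111, -59, -50.4).
Normal n = (Pick P→Pick Q) × (Pick P→Pick R) = (13081.4, -15239.4, 46650).
So ∂z/∂x = −n_x/n_z = −0.28042 and ∂z/∂y = −n_y/n_z = 0.32668.
Gradient magnitude |∇z| = √(a² + b²) = √(0.07863 + 0.10672) = 0.43052.
True dip = arctan(0.43052) = 23.29°, dipping toward SE (azimuth ≈ 139°).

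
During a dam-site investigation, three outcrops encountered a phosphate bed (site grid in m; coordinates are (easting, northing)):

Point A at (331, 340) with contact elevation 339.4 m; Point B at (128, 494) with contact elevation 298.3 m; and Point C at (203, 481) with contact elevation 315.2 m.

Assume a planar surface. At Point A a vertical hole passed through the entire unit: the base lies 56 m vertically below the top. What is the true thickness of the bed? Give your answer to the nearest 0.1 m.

54.5 m

Let the plane be z = a·E + b·N + c.
Point B−Point A: −203a + 154b = −41.1;  Point C−Point A: −128a + 141b = −24.2.
Solving gives a = 0.23211, b = 0.03908.
|∇z| = √(a²+b²) = 0.23537, so dip δ = arctan(0.23537) = 13.24°.
True thickness = vertical thickness × cos δ = 56 × cos 13.24° = 54.5 m.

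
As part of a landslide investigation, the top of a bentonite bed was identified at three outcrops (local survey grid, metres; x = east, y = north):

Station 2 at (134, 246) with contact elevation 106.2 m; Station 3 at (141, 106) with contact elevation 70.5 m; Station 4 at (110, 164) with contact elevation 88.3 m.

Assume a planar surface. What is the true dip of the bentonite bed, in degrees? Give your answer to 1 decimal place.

15.2°

Let the plane be z = a·x + b·y + c.
Station 3−Station 2: 7a − 140b = −35.7;  Station 4−Station 2: −24a − 82b = −17.9.
Solving gives a = −0.10712, b = 0.24964.
Gradient magnitude |∇z| = √(a² + b²) = √(0.01147 + 0.06232) = 0.27165.
True dip = arctan(0.27165) = 15.2°, dipping toward SSE (azimuth ≈ 157°).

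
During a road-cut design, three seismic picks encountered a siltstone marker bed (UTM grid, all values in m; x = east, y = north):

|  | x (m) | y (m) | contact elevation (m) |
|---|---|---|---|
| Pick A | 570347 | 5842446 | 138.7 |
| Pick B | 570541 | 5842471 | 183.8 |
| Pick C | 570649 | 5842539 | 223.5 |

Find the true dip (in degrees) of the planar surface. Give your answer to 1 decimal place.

18.5°

Two edge vectors: Pick A→Pick B = (194, 25, 45.1), Pick A→Pick C = (302, 93, 84.8).
Normal n = (Pick A→Pick B) × (Pick A→Pick C) = (-2074.3, -2831, 10492).
So ∂z/∂x = −n_x/n_z = 0.19770 and ∂z/∂y = −n_y/n_z = 0.26982.
Gradient magnitude |∇z| = √(a² + b²) = √(0.03909 + 0.07281) = 0.33450.
True dip = arctan(0.33450) = 18.5°, dipping toward SW (azimuth ≈ 216°).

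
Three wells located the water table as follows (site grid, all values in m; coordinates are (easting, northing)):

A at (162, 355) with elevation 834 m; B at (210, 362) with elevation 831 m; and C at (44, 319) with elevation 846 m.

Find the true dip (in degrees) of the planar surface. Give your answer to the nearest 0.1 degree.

Two edge vectors: A→B = (48, 7, -3), A→C = (-118, -36, 12).
Normal n = (A→B) × (A→C) = (-24, -222, -902).
So ∂z/∂E = −n_x/n_z = −0.02661 and ∂z/∂N = −n_y/n_z = −0.24612.
Gradient magnitude |∇z| = √(a² + b²) = √(0.00071 + 0.06057) = 0.24755.
True dip = arctan(0.24755) = 13.9°, dipping toward N (azimuth ≈ 006°).

13.9°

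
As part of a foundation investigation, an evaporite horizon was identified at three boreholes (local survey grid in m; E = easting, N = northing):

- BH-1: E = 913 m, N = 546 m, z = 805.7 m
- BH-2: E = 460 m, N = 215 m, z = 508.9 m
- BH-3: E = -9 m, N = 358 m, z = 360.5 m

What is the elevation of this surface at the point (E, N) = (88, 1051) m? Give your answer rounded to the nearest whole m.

628 m

Let the plane be z = a·E + b·N + c.
BH-2−BH-1: −453a − 331b = −296.8;  BH-3−BH-1: −922a − 188b = −445.2.
Solving gives a = 0.41616, b = 0.32713.
Then c = 805.7 − a·913 − b·546 = 247.13.
At (88, 1051): z = 36.6 + 343.8 + 247.13 = 627.6 m.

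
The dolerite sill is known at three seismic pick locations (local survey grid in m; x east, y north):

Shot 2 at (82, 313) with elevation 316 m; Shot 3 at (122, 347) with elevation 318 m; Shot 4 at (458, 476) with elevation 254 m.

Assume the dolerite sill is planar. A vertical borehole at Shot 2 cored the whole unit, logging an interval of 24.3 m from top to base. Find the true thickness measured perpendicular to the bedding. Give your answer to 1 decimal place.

Let the plane be z = a·x + b·y + c.
Shot 3−Shot 2: 40a + 34b = 2;  Shot 4−Shot 2: 376a + 163b = −62.
Solving gives a = −0.38857, b = 0.51596.
|∇z| = √(a²+b²) = 0.64591, so dip δ = arctan(0.64591) = 32.86°.
True thickness = vertical thickness × cos δ = 24.3 × cos 32.86° = 20.4 m.

20.4 m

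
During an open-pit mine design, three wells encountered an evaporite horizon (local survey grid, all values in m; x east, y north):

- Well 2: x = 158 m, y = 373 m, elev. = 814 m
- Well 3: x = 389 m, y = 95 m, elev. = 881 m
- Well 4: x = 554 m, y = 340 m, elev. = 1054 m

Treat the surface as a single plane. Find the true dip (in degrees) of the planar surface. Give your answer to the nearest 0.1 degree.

34.6°

Let the plane be z = a·x + b·y + c.
Well 3−Well 2: 231a − 278b = 67;  Well 4−Well 2: 396a − 33b = 240.
Solving gives a = 0.62957, b = 0.28213.
Gradient magnitude |∇z| = √(a² + b²) = √(0.39636 + 0.07959) = 0.68989.
True dip = arctan(0.68989) = 34.6°, dipping toward WSW (azimuth ≈ 246°).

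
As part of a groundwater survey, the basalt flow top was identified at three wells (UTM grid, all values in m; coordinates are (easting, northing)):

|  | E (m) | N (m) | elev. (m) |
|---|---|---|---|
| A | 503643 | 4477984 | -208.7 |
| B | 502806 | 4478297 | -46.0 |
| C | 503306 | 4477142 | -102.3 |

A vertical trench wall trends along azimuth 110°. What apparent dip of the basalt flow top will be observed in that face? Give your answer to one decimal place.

Two edge vectors: A→B = (-837, 313, 162.7), A→C = (-337, -842, 106.4).
Normal n = (A→B) × (A→C) = (170296.6, 34226.9, 810235).
So ∂z/∂E = −n_x/n_z = −0.21018 and ∂z/∂N = −n_y/n_z = −0.04224.
Unit vector along 110° is (sin 110°, cos 110°) = (0.9397, -0.3420).
Slope in that direction = a·(0.9397) + b·(-0.3420) = −0.18306.
Apparent dip = arctan|0.18306| = 10.4° (true dip is 12.1°, so apparent ≤ true as expected).

10.4°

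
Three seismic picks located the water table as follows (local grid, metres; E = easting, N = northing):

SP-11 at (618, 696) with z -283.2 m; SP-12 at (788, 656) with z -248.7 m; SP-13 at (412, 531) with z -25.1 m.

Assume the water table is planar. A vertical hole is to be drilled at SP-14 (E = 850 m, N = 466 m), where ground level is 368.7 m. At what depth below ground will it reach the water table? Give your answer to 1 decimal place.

Let the plane be z = a·E + b·N + c.
SP-12−SP-11: 170a − 40b = 34.5;  SP-13−SP-11: −206a − 165b = 258.1.
Solving gives a = −0.12762, b = −1.40490.
Then c = -283.2 − a·618 − b·696 = 773.49.
At (850, 466): z_contact = −108.48 − 654.69 + 773.49 = 10.32 m.
Depth below ground = 368.7 − 10.32 = 358.4 m.

358.4 m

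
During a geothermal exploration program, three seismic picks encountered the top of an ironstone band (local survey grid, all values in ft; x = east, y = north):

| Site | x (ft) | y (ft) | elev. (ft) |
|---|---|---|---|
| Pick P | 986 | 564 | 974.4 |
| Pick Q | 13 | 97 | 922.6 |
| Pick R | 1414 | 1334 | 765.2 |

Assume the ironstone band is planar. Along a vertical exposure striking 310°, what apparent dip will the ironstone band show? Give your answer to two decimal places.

Two edge vectors: Pick P→Pick Q = (-973, -467, -51.8), Pick P→Pick R = (428, 770, -209.2).
Normal n = (Pick P→Pick Q) × (Pick P→Pick R) = (137582.4, -225722, -549334).
So ∂z/∂x = −n_x/n_z = 0.25045 and ∂z/∂y = −n_y/n_z = −0.41090.
Unit vector along 310° is (sin 310°, cos 310°) = (-0.7660, 0.6428).
Slope in that direction = a·(-0.7660) + b·(0.6428) = −0.45598.
Apparent dip = arctan|0.45598| = 24.51° (true dip is 25.7°, so apparent ≤ true as expected).

24.51°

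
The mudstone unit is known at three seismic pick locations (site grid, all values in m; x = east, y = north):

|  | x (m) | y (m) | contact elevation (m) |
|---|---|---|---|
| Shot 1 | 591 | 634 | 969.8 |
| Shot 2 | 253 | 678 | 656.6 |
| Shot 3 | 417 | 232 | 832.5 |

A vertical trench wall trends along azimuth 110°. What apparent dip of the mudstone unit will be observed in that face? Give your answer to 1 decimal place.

Two edge vectors: Shot 1→Shot 2 = (-338, 44, -313.2), Shot 1→Shot 3 = (-174, -402, -137.3).
Normal n = (Shot 1→Shot 2) × (Shot 1→Shot 3) = (-131947.6, 8089.4, 143532).
So ∂z/∂x = −n_x/n_z = 0.91929 and ∂z/∂y = −n_y/n_z = −0.05636.
Unit vector along 110° is (sin 110°, cos 110°) = (0.9397, -0.3420).
Slope in that direction = a·(0.9397) + b·(-0.3420) = 0.88313.
Apparent dip = arctan|0.88313| = 41.4° (true dip is 42.6°, so apparent ≤ true as expected).

41.4°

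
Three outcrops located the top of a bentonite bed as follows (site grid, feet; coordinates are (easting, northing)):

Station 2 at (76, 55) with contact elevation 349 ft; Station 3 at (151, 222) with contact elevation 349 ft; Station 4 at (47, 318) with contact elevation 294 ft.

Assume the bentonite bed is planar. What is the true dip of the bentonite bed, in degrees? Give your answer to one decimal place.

22.3°

Let the plane be z = a·E + b·N + c.
Station 3−Station 2: 75a + 167b = 0;  Station 4−Station 2: −29a + 263b = −55.
Solving gives a = 0.37386, b = −0.16790.
Gradient magnitude |∇z| = √(a² + b²) = √(0.13977 + 0.02819) = 0.40983.
True dip = arctan(0.40983) = 22.3°, dipping toward WNW (azimuth ≈ 294°).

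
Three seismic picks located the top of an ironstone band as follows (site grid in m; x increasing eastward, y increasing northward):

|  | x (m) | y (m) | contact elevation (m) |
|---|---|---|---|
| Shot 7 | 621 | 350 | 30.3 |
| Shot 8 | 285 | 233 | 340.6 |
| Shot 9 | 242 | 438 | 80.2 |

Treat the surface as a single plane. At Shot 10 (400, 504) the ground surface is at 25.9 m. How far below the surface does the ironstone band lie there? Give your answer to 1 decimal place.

106.6 m

Two edge vectors: Shot 7→Shot 8 = (-336, -117, 310.3), Shot 7→Shot 9 = (-379, 88, 49.9).
Normal n = (Shot 7→Shot 8) × (Shot 7→Shot 9) = (-33144.7, -100837.3, -73911).
So ∂z/∂x = −n_x/n_z = −0.44844 and ∂z/∂y = −n_y/n_z = −1.36431.
Intercept c from Shot 7: 30.3 + 278.48 + 477.51 = 786.29.
At (400, 504): z_contact = −179.38 − 687.61 + 786.29 = -80.70 m.
Depth below ground = 25.9 − (-80.70) = 106.6 m.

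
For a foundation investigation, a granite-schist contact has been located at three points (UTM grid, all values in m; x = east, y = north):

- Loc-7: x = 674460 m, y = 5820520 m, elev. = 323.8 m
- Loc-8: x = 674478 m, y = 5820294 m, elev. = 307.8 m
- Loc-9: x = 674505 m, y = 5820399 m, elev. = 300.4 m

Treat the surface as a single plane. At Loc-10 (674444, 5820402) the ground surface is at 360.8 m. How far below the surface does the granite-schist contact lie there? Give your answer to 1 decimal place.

Let the plane be z = a·x + b·y + c.
Loc-8−Loc-7: 18a − 226b = −16;  Loc-9−Loc-7: 45a − 121b = −23.4.
Solving gives a = −0.419469469, b = 0.037387387.
Then c = 323.8 − a·674460 − b·5820520 = 65625.14.
At (674444, 5820402): z_contact = −282908.67 + 217609.62 + 65625.14 = 326.10 m.
Depth below ground = 360.8 − 326.10 = 34.7 m.

34.7 m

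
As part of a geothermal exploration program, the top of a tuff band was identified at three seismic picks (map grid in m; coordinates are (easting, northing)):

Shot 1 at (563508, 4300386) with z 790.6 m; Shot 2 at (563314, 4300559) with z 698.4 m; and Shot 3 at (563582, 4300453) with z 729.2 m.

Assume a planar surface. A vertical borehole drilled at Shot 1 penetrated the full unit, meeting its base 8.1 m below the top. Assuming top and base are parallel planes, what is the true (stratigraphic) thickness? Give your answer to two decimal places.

Let the plane be z = a·E + b·N + c.
Shot 2−Shot 1: −194a + 173b = −92.2;  Shot 3−Shot 1: 74a + 67b = −61.4.
Solving gives a = −0.17228, b = −0.72614.
|∇z| = √(a²+b²) = 0.74630, so dip δ = arctan(0.74630) = 36.73°.
True thickness = vertical thickness × cos δ = 8.1 × cos 36.73° = 6.49 m.

6.49 m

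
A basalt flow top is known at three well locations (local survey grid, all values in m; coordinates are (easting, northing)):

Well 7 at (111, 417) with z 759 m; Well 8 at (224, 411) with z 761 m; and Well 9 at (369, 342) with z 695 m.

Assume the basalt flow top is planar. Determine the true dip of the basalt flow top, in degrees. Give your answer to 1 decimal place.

Two edge vectors: Well 7→Well 8 = (113, -6, 2), Well 7→Well 9 = (258, -75, -64).
Normal n = (Well 7→Well 8) × (Well 7→Well 9) = (534, 7748, -6927).
So ∂z/∂E = −n_x/n_z = 0.07709 and ∂z/∂N = −n_y/n_z = 1.11852.
Gradient magnitude |∇z| = √(a² + b²) = √(0.00594 + 1.25109) = 1.12118.
True dip = arctan(1.12118) = 48.3°, dipping toward S (azimuth ≈ 184°).

48.3°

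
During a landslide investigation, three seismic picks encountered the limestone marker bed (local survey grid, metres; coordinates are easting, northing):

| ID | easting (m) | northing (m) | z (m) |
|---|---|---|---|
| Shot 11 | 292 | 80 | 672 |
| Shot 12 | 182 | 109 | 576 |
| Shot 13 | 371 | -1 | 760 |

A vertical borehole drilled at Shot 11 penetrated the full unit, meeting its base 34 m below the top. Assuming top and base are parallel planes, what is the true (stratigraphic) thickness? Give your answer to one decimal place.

Let the plane be z = a·easting + b·northing + c.
Shot 12−Shot 11: −110a + 29b = −96;  Shot 13−Shot 11: 79a − 81b = 88.
Solving gives a = 0.78924, b = −0.31666.
|∇z| = √(a²+b²) = 0.85040, so dip δ = arctan(0.85040) = 40.38°.
True thickness = vertical thickness × cos δ = 34 × cos 40.38° = 25.9 m.

25.9 m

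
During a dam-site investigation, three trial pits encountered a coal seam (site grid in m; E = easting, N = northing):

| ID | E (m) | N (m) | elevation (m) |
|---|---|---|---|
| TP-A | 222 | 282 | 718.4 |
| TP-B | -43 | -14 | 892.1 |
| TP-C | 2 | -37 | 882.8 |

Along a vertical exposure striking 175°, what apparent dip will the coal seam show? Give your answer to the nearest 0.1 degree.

13.7°

Two edge vectors: TP-A→TP-B = (-265, -296, 173.7), TP-A→TP-C = (-220, -319, 164.4).
Normal n = (TP-A→TP-B) × (TP-A→TP-C) = (6747.9, 5352, 19415).
So ∂z/∂E = −n_x/n_z = −0.34756 and ∂z/∂N = −n_y/n_z = −0.27566.
Unit vector along 175° is (sin 175°, cos 175°) = (0.0872, -0.9962).
Slope in that direction = a·(0.0872) + b·(-0.9962) = 0.24432.
Apparent dip = arctan|0.24432| = 13.7° (true dip is 23.9°, so apparent ≤ true as expected).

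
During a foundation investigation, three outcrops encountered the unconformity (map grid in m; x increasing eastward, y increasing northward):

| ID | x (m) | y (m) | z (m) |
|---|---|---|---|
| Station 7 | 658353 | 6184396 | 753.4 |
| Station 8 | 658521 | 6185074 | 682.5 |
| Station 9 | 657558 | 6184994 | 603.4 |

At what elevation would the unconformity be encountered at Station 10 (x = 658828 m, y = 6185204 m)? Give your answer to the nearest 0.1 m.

694.4 m

Let the plane be z = a·x + b·y + c.
Station 8−Station 7: 168a + 678b = −70.9;  Station 9−Station 7: −795a + 598b = −150.
Solving gives a = 0.092735279, b = −0.127550925.
Then c = 753.4 − a·658353 − b·6184396 = 728526.28.
At (658828, 6185204): z = 61096.6 − 788928.5 + 728526.28 = 694.4 m.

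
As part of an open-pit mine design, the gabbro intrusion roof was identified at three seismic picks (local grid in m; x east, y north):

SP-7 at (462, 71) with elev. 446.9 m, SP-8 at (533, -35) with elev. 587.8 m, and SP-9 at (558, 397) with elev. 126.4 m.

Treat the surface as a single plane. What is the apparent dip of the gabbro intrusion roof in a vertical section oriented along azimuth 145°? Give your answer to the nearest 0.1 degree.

Let the plane be z = a·x + b·y + c.
SP-8−SP-7: 71a − 106b = 140.9;  SP-9−SP-7: 96a + 326b = −320.5.
Solving gives a = 0.35893, b = −1.08883.
Unit vector along 145° is (sin 145°, cos 145°) = (0.5736, -0.8192).
Slope in that direction = a·(0.5736) + b·(-0.8192) = 1.09779.
Apparent dip = arctan|1.09779| = 47.7° (true dip is 48.9°, so apparent ≤ true as expected).

47.7°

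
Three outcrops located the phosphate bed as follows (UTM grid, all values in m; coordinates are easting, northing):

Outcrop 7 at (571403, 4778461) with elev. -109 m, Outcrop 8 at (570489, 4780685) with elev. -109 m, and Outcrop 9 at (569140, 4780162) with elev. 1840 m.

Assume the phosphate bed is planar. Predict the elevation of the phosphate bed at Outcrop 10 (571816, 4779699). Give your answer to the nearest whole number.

Let the plane be z = a·easting + b·northing + c.
Outcrop 8−Outcrop 7: −914a + 2224b = 0;  Outcrop 9−Outcrop 7: −2263a + 1701b = 1949.
Solving gives a = −1.24621313, b = −0.51215773.
Then c = -109 − a·571403 − b·4778461 = 3159306.67.
At (571816, 4779699): z = −712604.6 − 2447959.8 + 3159306.67 = -1257.7 m.

-1258 m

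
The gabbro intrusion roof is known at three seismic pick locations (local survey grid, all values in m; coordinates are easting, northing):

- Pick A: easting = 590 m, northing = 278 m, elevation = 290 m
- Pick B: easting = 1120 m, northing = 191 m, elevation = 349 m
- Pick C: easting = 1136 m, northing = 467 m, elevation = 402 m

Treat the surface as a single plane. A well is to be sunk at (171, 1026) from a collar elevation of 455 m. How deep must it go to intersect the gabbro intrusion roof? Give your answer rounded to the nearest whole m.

Let the plane be z = a·easting + b·northing + c.
Pick B−Pick A: 530a − 87b = 59;  Pick C−Pick A: 546a + 189b = 112.
Solving gives a = 0.14150, b = 0.18383.
Then c = 290 − a·590 − b·278 = 155.41.
At (171, 1026): z_contact = 24.2 + 188.6 + 155.41 = 368.2 m.
Depth below ground = 455 − 368.2 = 87 m.

87 m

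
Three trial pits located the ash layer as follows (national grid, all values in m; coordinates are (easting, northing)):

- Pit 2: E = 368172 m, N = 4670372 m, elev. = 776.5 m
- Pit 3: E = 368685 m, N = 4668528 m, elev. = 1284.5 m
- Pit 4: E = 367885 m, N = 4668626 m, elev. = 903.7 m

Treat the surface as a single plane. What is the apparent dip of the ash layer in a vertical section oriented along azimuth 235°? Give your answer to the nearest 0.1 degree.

Let the plane be z = a·E + b·N + c.
Pit 3−Pit 2: 513a − 1844b = 508;  Pit 4−Pit 2: −287a − 1746b = 127.2.
Solving gives a = 0.45786, b = −0.14811.
Unit vector along 235° is (sin 235°, cos 235°) = (-0.8192, -0.5736).
Slope in that direction = a·(-0.8192) + b·(-0.5736) = −0.29010.
Apparent dip = arctan|0.29010| = 16.2° (true dip is 25.7°, so apparent ≤ true as expected).

16.2°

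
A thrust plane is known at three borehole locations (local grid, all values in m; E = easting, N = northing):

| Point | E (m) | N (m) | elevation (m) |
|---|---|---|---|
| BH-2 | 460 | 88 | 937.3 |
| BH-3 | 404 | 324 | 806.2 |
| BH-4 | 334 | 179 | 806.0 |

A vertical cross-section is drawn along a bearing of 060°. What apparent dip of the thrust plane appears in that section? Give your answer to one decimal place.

Let the plane be z = a·E + b·N + c.
BH-3−BH-2: −56a + 236b = −131.1;  BH-4−BH-2: −126a + 91b = −131.3.
Solving gives a = 0.77341, b = −0.37199.
Unit vector along 060° is (sin 60°, cos 60°) = (0.8660, 0.5000).
Slope in that direction = a·(0.8660) + b·(0.5000) = 0.48379.
Apparent dip = arctan|0.48379| = 25.8° (true dip is 40.6°, so apparent ≤ true as expected).

25.8°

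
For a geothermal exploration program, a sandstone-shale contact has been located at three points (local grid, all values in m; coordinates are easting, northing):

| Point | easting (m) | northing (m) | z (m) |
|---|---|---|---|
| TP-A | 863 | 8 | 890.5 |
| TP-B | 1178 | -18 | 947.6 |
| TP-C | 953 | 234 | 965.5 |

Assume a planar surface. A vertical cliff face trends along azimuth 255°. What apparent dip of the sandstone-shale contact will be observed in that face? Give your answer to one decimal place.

14.6°

Let the plane be z = a·easting + b·northing + c.
TP-B−TP-A: 315a − 26b = 57.1;  TP-C−TP-A: 90a + 226b = 75.
Solving gives a = 0.20202, b = 0.25141.
Unit vector along 255° is (sin 255°, cos 255°) = (-0.9659, -0.2588).
Slope in that direction = a·(-0.9659) + b·(-0.2588) = −0.26021.
Apparent dip = arctan|0.26021| = 14.6° (true dip is 17.9°, so apparent ≤ true as expected).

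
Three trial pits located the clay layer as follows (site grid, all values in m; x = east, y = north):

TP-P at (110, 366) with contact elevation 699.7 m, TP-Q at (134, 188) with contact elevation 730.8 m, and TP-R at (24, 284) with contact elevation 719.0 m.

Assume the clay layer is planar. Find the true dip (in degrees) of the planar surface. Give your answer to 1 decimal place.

10.7°

Two edge vectors: TP-P→TP-Q = (24, -178, 31.1), TP-P→TP-R = (-86, -82, 19.3).
Normal n = (TP-P→TP-Q) × (TP-P→TP-R) = (-885.2, -3137.8, -17276).
So ∂z/∂x = −n_x/n_z = −0.05124 and ∂z/∂y = −n_y/n_z = −0.18163.
Gradient magnitude |∇z| = √(a² + b²) = √(0.00263 + 0.03299) = 0.18872.
True dip = arctan(0.18872) = 10.7°, dipping toward NNE (azimuth ≈ 016°).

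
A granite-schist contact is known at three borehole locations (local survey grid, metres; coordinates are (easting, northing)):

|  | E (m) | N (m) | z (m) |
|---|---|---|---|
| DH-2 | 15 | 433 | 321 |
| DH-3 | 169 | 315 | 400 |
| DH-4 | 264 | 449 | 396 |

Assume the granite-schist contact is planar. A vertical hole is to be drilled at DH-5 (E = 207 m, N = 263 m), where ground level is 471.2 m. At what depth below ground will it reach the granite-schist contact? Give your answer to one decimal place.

45.9 m

Let the plane be z = a·E + b·N + c.
DH-3−DH-2: 154a − 118b = 79;  DH-4−DH-2: 249a + 16b = 75.
Solving gives a = 0.31759, b = −0.25501.
Then c = 321 − a·15 − b·433 = 426.65.
At (207, 263): z_contact = 65.74 − 67.07 + 426.65 = 425.33 m.
Depth below ground = 471.2 − 425.33 = 45.9 m.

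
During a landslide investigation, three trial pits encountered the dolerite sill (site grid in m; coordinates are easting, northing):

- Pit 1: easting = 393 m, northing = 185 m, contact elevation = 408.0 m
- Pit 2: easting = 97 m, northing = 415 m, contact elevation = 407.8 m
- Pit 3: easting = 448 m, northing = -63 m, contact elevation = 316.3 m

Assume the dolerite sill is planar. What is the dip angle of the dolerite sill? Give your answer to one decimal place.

29.5°

Two edge vectors: Pit 1→Pit 2 = (-296, 230, -0.2), Pit 1→Pit 3 = (55, -248, -91.7).
Normal n = (Pit 1→Pit 2) × (Pit 1→Pit 3) = (-21140.6, -27154.2, 60758).
So ∂z/∂easting = −n_x/n_z = 0.34795 and ∂z/∂northing = −n_y/n_z = 0.44692.
Gradient magnitude |∇z| = √(a² + b²) = √(0.12107 + 0.19974) = 0.56640.
True dip = arctan(0.56640) = 29.5°, dipping toward SW (azimuth ≈ 218°).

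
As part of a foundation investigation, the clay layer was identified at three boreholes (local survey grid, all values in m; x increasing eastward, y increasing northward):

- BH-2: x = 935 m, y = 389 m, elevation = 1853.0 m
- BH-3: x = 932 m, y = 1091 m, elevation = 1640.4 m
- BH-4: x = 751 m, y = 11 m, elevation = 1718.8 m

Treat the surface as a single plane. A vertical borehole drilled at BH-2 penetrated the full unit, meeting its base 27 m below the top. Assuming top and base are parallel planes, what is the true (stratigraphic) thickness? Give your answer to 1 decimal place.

Two edge vectors: BH-2→BH-3 = (-3, 702, -212.6), BH-2→BH-4 = (-184, -378, -134.2).
Normal n = (BH-2→BH-3) × (BH-2→BH-4) = (-174571.2, 38715.8, 130302).
So ∂z/∂x = −n_x/n_z = 1.33974 and ∂z/∂y = −n_y/n_z = −0.29712.
|∇z| = √(a²+b²) = 1.37230, so dip δ = arctan(1.37230) = 53.92°.
True thickness = vertical thickness × cos δ = 27 × cos 53.92° = 15.9 m.

15.9 m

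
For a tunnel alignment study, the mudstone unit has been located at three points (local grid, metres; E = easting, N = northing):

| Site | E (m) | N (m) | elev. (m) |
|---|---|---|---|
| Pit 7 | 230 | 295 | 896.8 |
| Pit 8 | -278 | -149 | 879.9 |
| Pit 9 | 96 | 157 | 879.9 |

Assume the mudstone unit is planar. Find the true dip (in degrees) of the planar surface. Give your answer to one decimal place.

37.6°

Two edge vectors: Pit 7→Pit 8 = (-508, -444, -16.9), Pit 7→Pit 9 = (-134, -138, -16.9).
Normal n = (Pit 7→Pit 8) × (Pit 7→Pit 9) = (5171.4, -6320.6, 10608).
So ∂z/∂E = −n_x/n_z = −0.48750 and ∂z/∂N = −n_y/n_z = 0.59583.
Gradient magnitude |∇z| = √(a² + b²) = √(0.23766 + 0.35502) = 0.76985.
True dip = arctan(0.76985) = 37.6°, dipping toward SE (azimuth ≈ 141°).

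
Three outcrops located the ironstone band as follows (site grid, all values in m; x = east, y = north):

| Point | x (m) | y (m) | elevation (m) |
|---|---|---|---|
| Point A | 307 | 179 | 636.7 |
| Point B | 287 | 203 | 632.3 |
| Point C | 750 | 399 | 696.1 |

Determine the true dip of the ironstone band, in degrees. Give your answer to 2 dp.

9.49°

Two edge vectors: Point A→Point B = (-20, 24, -4.4), Point A→Point C = (443, 220, 59.4).
Normal n = (Point A→Point B) × (Point A→Point C) = (2393.6, -761.2, -15032).
So ∂z/∂x = −n_x/n_z = 0.15923 and ∂z/∂y = −n_y/n_z = −0.05064.
Gradient magnitude |∇z| = √(a² + b²) = √(0.02536 + 0.00256) = 0.16709.
True dip = arctan(0.16709) = 9.49°, dipping toward WNW (azimuth ≈ 288°).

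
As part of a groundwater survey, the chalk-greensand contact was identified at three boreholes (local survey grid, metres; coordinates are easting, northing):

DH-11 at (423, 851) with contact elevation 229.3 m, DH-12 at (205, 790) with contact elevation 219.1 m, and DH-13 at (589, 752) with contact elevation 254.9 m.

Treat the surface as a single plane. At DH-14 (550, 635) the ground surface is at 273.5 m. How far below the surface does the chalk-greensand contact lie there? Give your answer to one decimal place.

7.4 m

Let the plane be z = a·easting + b·northing + c.
DH-12−DH-11: −218a − 61b = −10.2;  DH-13−DH-11: 166a − 99b = 25.6.
Solving gives a = 0.08110, b = −0.12261.
Then c = 229.3 − a·423 − b·851 = 299.33.
At (550, 635): z_contact = 44.60 − 77.85 + 299.33 = 266.08 m.
Depth below ground = 273.5 − 266.08 = 7.4 m.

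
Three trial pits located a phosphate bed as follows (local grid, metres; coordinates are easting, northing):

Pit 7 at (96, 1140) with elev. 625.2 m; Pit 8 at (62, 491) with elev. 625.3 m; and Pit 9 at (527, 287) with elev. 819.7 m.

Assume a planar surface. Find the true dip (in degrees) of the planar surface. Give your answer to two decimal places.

Two edge vectors: Pit 7→Pit 8 = (-34, -649, 0.1), Pit 7→Pit 9 = (431, -853, 194.5).
Normal n = (Pit 7→Pit 8) × (Pit 7→Pit 9) = (-126145.2, 6656.1, 308721).
So ∂z/∂easting = −n_x/n_z = 0.40861 and ∂z/∂northing = −n_y/n_z = −0.02156.
Gradient magnitude |∇z| = √(a² + b²) = √(0.16696 + 0.00046) = 0.40917.
True dip = arctan(0.40917) = 22.25°, dipping toward W (azimuth ≈ 273°).

22.25°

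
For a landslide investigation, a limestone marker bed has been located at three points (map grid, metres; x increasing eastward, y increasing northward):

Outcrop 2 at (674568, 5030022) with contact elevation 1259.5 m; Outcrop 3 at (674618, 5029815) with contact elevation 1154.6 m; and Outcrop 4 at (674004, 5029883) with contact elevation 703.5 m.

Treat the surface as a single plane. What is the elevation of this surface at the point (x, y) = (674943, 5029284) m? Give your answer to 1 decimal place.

Let the plane be z = a·x + b·y + c.
Outcrop 3−Outcrop 2: 50a − 207b = −104.9;  Outcrop 4−Outcrop 2: −564a − 139b = −556.
Solving gives a = 0.812550728, b = 0.703031577.
Then c = 1259.5 − a·674568 − b·5030022 = −4083125.52.
At (674943, 5029284): z = 548425.4 + 3535745.5 − 4083125.52 = 1045.4 m.

1045.4 m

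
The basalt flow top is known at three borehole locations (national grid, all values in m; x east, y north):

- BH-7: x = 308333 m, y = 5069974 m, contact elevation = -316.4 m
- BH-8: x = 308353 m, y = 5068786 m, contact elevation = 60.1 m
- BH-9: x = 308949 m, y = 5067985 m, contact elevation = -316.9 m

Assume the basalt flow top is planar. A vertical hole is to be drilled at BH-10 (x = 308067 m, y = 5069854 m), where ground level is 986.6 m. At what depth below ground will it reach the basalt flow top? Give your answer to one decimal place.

974.7 m

Let the plane be z = a·x + b·y + c.
BH-8−BH-7: 20a − 1188b = 376.5;  BH-9−BH-7: 616a − 1989b = −0.5.
Solving gives a = −1.082980024, b = −0.335151179.
Then c = -316.4 − a·308333 − b·5069974 = 2032809.84.
At (308067, 5069854): z_contact = −333630.41 − 1699167.54 + 2032809.84 = 11.89 m.
Depth below ground = 986.6 − 11.89 = 974.7 m.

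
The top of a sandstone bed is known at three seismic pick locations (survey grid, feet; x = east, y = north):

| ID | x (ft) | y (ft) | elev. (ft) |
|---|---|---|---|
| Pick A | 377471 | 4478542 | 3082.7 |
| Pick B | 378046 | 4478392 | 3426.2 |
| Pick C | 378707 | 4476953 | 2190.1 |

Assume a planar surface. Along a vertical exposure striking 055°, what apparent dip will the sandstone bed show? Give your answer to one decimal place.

Two edge vectors: Pick A→Pick B = (575, -150, 343.5), Pick A→Pick C = (1236, -1589, -892.6).
Normal n = (Pick A→Pick B) × (Pick A→Pick C) = (679711.5, 937811, -728275).
So ∂z/∂x = −n_x/n_z = 0.93332 and ∂z/∂y = −n_y/n_z = 1.28772.
Unit vector along 055° is (sin 55°, cos 55°) = (0.8192, 0.5736).
Slope in that direction = a·(0.8192) + b·(0.5736) = 1.50313.
Apparent dip = arctan|1.50313| = 56.4° (true dip is 57.8°, so apparent ≤ true as expected).

56.4°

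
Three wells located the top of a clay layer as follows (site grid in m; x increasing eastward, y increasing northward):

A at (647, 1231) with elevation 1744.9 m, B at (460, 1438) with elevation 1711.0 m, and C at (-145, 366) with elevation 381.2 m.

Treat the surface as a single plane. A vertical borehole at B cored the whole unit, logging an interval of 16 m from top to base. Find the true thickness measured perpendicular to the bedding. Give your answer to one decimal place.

10.3 m

Let the plane be z = a·x + b·y + c.
B−A: −187a + 207b = −33.9;  C−A: −792a − 865b = −1363.7.
Solving gives a = 0.95674, b = 0.70053.
|∇z| = √(a²+b²) = 1.18579, so dip δ = arctan(1.18579) = 49.86°.
True thickness = vertical thickness × cos δ = 16 × cos 49.86° = 10.3 m.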